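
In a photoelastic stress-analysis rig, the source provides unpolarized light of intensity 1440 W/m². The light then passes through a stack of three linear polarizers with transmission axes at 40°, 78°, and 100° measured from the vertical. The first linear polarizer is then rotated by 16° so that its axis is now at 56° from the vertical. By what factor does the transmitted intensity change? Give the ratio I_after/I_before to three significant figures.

Before rotation:
Unpolarized light through the first polarizer → I₁ = ½ I₀, now polarized at 40°.
I₂ = I₁ cos²(78° − 40°) = 0.5 I₀ · cos²(38°) = 0.3105 I₀.
I₃ = I₂ cos²(100° − 78°) = 0.3105 I₀ · cos²(22°) = 0.2669 I₀.
After rotation:
Unpolarized light through the first polarizer → I₁ = ½ I₀, now polarized at 56°.
I₂ = I₁ cos²(78° − 56°) = 0.5 I₀ · cos²(22°) = 0.4298 I₀.
I₃ = I₂ cos²(100° − 78°) = 0.4298 I₀ · cos²(22°) = 0.3695 I₀.
Ratio = 0.3695 / 0.2669 = 1.384.

I_new/I_old ≈ 1.38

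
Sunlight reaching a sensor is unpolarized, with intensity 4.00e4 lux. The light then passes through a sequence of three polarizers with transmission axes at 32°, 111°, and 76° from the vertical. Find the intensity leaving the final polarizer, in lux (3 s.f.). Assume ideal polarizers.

Unpolarized light through the first polarizer → I₁ = 4.00e4 lux/2 = 2e+04 lux, polarized at 32°.
I₂ = I₁ · cos²(79°) = 2e+04 · 0.03641 = 728.2 lux.
I₃ = I₂ · cos²(35°) = 728.2 · 0.671 = 488.6 lux.

I ≈ 489 lux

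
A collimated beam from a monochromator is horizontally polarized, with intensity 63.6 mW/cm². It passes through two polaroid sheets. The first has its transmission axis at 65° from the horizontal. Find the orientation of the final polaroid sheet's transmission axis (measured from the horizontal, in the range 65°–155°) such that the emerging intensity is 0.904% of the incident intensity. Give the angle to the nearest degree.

I₁ = I₀ cos²(65° − 0°) = I₀ cos²(65°) = 0.1786 I₀.
Need I₂/I₀ = 0.00904, so cos²(θ − 65°) = 0.00904 / 0.1786 = 0.05061.
θ − 65° = arccos(√0.05061) = 77.0°, giving θ ≈ 65 + 77.0 = 142.0°.

θ ≈ 142°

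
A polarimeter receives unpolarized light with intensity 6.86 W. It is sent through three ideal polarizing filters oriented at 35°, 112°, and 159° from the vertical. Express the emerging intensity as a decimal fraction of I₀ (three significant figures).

I/I₀ ≈ 0.0118

Unpolarized light through the first polarizer → I₁ = 6.86 W/2 = 3.43 W, polarized at 35°.
I₂ = I₁ · cos²(77°) = 3.43 · 0.0506 = 0.1736 W.
I₃ = I₂ · cos²(47°) = 0.1736 · 0.4651 = 0.08073 W.
Transmitted fraction = 0.01177.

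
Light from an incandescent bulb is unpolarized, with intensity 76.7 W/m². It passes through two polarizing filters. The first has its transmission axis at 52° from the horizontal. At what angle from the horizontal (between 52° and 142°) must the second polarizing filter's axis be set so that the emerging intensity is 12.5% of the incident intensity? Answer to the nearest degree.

θ ≈ 112°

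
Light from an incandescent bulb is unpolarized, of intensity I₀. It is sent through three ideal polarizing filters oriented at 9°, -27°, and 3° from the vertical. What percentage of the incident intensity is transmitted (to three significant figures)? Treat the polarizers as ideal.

Unpolarized light through the first polarizer → I₁ = ½ I₀, now polarized at 9°.
I₂ = I₁ cos²(-27° − 9°) = 0.5 I₀ · cos²(36°) = 0.3273 I₀.
I₃ = I₂ cos²(3° + 27°) = 0.3273 I₀ · cos²(30°) = 0.2454 I₀.
That is 24.54% of the incident intensity.

≈ 24.5%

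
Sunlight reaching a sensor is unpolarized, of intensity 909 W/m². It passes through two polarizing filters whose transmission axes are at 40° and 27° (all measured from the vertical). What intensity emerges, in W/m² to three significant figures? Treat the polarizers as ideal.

I ≈ 432 W/m²

Unpolarized light through the first polarizer → I₁ = 909 W/m²/2 = 454.5 W/m², polarized at 40°.
I₂ = I₁ · cos²(13°) = 454.5 · 0.9494 = 431.5 W/m².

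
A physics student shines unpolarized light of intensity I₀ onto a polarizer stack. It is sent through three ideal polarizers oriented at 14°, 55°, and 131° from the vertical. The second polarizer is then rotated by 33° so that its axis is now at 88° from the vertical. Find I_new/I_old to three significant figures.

I_new/I_old ≈ 1.22

Before rotation:
Unpolarized light through the first polarizer → I₁ = ½ I₀, now polarized at 14°.
I₂ = I₁ cos²(55° − 14°) = 0.5 I₀ · cos²(41°) = 0.2848 I₀.
I₃ = I₂ cos²(131° − 55°) = 0.2848 I₀ · cos²(76°) = 0.01667 I₀.
After rotation:
Unpolarized light through the first polarizer → I₁ = ½ I₀, now polarized at 14°.
I₂ = I₁ cos²(88° − 14°) = 0.5 I₀ · cos²(74°) = 0.03799 I₀.
I₃ = I₂ cos²(131° − 88°) = 0.03799 I₀ · cos²(43°) = 0.02032 I₀.
Ratio = 0.02032 / 0.01667 = 1.219.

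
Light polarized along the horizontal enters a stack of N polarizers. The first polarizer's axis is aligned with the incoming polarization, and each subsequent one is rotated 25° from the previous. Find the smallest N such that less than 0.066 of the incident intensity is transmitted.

First polarizer is aligned with the polarization: full transmission.
Each further stage multiplies by cos²(25°) = 0.8214.
After N polarizers: T = 0.8214^(N−1). Require T < 0.066 ⇒ N−1 > ln(0.066)/ln(0.8214) = 13.81, so N−1 ≥ 14 and N = 15.
Check: N=15 gives T = 0.06364 < 0.066; N=14 gives T = 0.07748.

N = 15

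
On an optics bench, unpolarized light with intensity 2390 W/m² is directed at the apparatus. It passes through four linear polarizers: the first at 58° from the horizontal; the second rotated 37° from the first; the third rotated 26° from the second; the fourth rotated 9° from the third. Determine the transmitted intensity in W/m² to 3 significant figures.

Unpolarized light through the first polarizer → I₁ = 2390 W/m²/2 = 1195 W/m², polarized at 58°.
I₂ = I₁ · cos²(37°) = 1195 · 0.6378 = 762.2 W/m².
I₃ = I₂ · cos²(26°) = 762.2 · 0.8078 = 615.7 W/m².
I₄ = I₃ · cos²(9°) = 615.7 · 0.9755 = 600.7 W/m².

I ≈ 601 W/m²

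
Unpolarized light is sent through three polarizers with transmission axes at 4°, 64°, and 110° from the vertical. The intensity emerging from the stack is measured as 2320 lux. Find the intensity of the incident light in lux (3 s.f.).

Unpolarized light through the first polarizer → I₁ = ½ I₀, now polarized at 4°.
I₂ = I₁ cos²(64° − 4°) = 0.5 I₀ · cos²(60°) = 0.125 I₀.
I₃ = I₂ cos²(110° − 64°) = 0.125 I₀ · cos²(46°) = 0.06032 I₀.
So 2320 lux = 0.06032 I₀, giving I₀ = 2320/0.06032 = 3.846e+04 lux.

I₀ ≈ 3.85e4 lux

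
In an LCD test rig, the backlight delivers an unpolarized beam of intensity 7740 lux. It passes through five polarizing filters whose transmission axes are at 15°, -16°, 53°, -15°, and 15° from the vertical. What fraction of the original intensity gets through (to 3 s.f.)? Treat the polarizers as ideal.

I/I₀ ≈ 0.00497

Unpolarized light through the first polarizer → I₁ = 7740 lux/2 = 3870 lux, polarized at 15°.
I₂ = I₁ · cos²(31°) = 3870 · 0.7347 = 2843 lux.
I₃ = I₂ · cos²(69°) = 2843 · 0.1284 = 365.2 lux.
I₄ = I₃ · cos²(68°) = 365.2 · 0.1403 = 51.24 lux.
I₅ = I₄ · cos²(30°) = 51.24 · 0.75 = 38.43 lux.
Transmitted fraction = 0.004966.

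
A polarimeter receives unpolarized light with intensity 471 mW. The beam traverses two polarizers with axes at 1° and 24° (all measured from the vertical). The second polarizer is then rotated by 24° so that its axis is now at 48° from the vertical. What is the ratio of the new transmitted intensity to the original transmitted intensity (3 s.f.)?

I_new/I_old ≈ 0.549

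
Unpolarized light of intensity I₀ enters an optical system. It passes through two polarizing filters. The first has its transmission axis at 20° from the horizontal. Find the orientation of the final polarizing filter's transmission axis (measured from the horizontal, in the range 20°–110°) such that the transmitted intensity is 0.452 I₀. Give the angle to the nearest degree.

θ ≈ 38°

Unpolarized light through the first polarizer → I₁ = ½ I₀, now polarized at 20°.
Need I₂/I₀ = 0.452, so cos²(θ − 20°) = 0.452 / 0.5 = 0.904.
θ − 20° = arccos(√0.904) = 18.0°, giving θ ≈ 20 + 18.0 = 38.0°.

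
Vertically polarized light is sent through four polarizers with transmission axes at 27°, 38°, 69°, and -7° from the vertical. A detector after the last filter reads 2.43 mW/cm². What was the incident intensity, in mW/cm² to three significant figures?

I₁ = I₀ cos²(27° − 0°) = I₀ cos²(27°) = 0.7939 I₀.
I₂ = I₁ cos²(38° − 27°) = 0.7939 I₀ · cos²(11°) = 0.765 I₀.
I₃ = I₂ cos²(69° − 38°) = 0.765 I₀ · cos²(31°) = 0.5621 I₀.
I₄ = I₃ cos²(-7° − 69°) = 0.5621 I₀ · cos²(76°) = 0.0329 I₀.
So 2.43 mW/cm² = 0.0329 I₀, giving I₀ = 2.43/0.0329 = 73.87 mW/cm².

I₀ ≈ 73.9 mW/cm²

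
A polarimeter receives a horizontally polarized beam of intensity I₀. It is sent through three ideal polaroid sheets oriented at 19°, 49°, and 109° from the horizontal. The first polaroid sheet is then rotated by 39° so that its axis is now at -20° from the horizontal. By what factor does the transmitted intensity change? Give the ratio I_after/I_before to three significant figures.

Before rotation:
I₁ = I₀ cos²(19° − 0°) = I₀ cos²(19°) = 0.894 I₀.
I₂ = I₁ cos²(49° − 19°) = 0.894 I₀ · cos²(30°) = 0.6705 I₀.
I₃ = I₂ cos²(109° − 49°) = 0.6705 I₀ · cos²(60°) = 0.1676 I₀.
After rotation:
I₁ = I₀ cos²(-20° − 0°) = I₀ cos²(20°) = 0.883 I₀.
I₂ = I₁ cos²(49° + 20°) = 0.883 I₀ · cos²(69°) = 0.1134 I₀.
I₃ = I₂ cos²(109° − 49°) = 0.1134 I₀ · cos²(60°) = 0.02835 I₀.
Ratio = 0.02835 / 0.1676 = 0.1691.

I_new/I_old ≈ 0.169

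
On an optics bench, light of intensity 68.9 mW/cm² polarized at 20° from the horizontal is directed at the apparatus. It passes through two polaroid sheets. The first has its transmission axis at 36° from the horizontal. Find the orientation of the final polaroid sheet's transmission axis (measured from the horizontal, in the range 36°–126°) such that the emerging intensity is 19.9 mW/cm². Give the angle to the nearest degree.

I₁ = I₀ cos²(36° − 20°) = I₀ cos²(16°) = 0.924 I₀.
Target fraction: 19.9 / 68.9 mW/cm² = 0.2888 of I₀.
Need I₂/I₀ = 0.2888, so cos²(θ − 36°) = 0.2888 / 0.924 = 0.3126.
θ − 36° = arccos(√0.3126) = 56.0°, giving θ ≈ 36 + 56.0 = 92.0°.

θ ≈ 92°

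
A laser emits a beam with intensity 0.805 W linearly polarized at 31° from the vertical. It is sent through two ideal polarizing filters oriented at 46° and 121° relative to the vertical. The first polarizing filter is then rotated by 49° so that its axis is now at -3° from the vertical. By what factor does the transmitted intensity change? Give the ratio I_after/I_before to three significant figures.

I_new/I_old ≈ 3.44

Before rotation:
By Malus's law, I₁ = I₀ cos²(46° − 31°) = I₀ cos²(15°) = 0.933 I₀.
I₂ = I₁ cos²(121° − 46°) = 0.933 I₀ · cos²(75°) = 0.0625 I₀.
After rotation:
I₁ = I₀ cos²(-3° − 31°) = I₀ cos²(34°) = 0.6873 I₀.
Angle between axes 1 and 2: 56°. I₂ = 0.6873 I₀ · cos²(56°) = 0.2149 I₀.
Ratio = 0.2149 / 0.0625 = 3.439.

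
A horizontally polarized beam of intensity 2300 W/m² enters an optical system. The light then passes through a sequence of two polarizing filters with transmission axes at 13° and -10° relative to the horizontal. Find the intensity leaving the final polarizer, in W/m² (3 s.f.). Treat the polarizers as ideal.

I ≈ 1850 W/m²

I₁ = 2300 W/m² · cos²(13°) = 2184 W/m².
I₂ = I₁ · cos²(23°) = 2184 · 0.8473 = 1850 W/m².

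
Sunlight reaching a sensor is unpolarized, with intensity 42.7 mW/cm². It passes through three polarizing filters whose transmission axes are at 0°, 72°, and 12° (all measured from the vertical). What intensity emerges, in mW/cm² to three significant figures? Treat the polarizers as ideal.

Unpolarized light through the first polarizer → I₁ = 42.7 mW/cm²/2 = 21.35 mW/cm², polarized at 0°.
I₂ = I₁ · cos²(72°) = 21.35 · 0.09549 = 2.039 mW/cm².
I₃ = I₂ · cos²(60°) = 2.039 · 0.25 = 0.5097 mW/cm².

I ≈ 0.510 mW/cm²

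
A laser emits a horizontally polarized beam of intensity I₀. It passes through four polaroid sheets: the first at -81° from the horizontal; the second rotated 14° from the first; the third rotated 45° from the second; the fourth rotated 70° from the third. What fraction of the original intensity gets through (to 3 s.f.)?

≈ 0.00135 I₀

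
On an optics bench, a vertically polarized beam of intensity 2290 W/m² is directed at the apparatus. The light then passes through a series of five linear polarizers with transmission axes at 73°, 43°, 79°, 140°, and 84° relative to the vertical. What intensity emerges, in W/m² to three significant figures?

I₁ = 2290 W/m² · cos²(73°) = 195.8 W/m².
I₂ = I₁ · cos²(30°) = 195.8 · 0.75 = 146.8 W/m².
I₃ = I₂ · cos²(36°) = 146.8 · 0.6545 = 96.09 W/m².
I₄ = I₃ · cos²(61°) = 96.09 · 0.235 = 22.59 W/m².
I₅ = I₄ · cos²(56°) = 22.59 · 0.3127 = 7.062 W/m².

I ≈ 7.06 W/m²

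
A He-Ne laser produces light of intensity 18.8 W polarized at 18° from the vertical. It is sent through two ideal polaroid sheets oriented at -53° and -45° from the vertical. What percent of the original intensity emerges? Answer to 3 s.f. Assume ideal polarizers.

≈ 10.4%

I₁ = 18.8 W · cos²(71°) = 1.993 W.
I₂ = I₁ · cos²(8°) = 1.993 · 0.9806 = 1.954 W.
That is 10.39% of the incident intensity.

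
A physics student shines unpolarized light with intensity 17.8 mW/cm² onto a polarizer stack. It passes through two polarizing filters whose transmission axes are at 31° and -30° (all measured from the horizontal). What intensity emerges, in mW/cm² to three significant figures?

I ≈ 2.09 mW/cm²

Unpolarized light through the first polarizer → I₁ = 17.8 mW/cm²/2 = 8.9 mW/cm², polarized at 31°.
I₂ = I₁ · cos²(61°) = 8.9 · 0.235 = 2.092 mW/cm².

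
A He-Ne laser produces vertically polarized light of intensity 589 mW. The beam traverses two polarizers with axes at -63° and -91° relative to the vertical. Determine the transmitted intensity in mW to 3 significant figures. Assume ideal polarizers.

I ≈ 94.6 mW

I₁ = 589 mW · cos²(63°) = 121.4 mW.
I₂ = I₁ · cos²(28°) = 121.4 · 0.7796 = 94.64 mW.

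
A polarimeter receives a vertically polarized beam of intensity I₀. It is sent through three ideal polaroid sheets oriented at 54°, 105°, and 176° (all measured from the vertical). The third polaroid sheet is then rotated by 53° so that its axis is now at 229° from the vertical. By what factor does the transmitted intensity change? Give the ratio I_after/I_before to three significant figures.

Before rotation:
I₁ = I₀ cos²(54° − 0°) = I₀ cos²(54°) = 0.3455 I₀.
I₂ = I₁ cos²(105° − 54°) = 0.3455 I₀ · cos²(51°) = 0.1368 I₀.
I₃ = I₂ cos²(176° − 105°) = 0.1368 I₀ · cos²(71°) = 0.0145 I₀.
After rotation:
I₁ = I₀ cos²(54° − 0°) = I₀ cos²(54°) = 0.3455 I₀.
I₂ = I₁ cos²(105° − 54°) = 0.3455 I₀ · cos²(51°) = 0.1368 I₀.
Angle between axes 2 and 3: 56°. I₃ = 0.1368 I₀ · cos²(56°) = 0.04279 I₀.
Ratio = 0.04279 / 0.0145 = 2.95.

I_new/I_old ≈ 2.95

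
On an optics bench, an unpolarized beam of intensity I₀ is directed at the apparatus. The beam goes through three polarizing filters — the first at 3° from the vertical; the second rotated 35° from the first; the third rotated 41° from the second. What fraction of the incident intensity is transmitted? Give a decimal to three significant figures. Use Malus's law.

Unpolarized light through the first polarizer → I₁ = ½ I₀, now polarized at 3°.
I₂ = I₁ cos²(35°) = 0.5 · 0.671 I₀ = 0.3355 I₀.
I₃ = I₂ cos²(41°) = 0.3355 · 0.5696 I₀ = 0.1911 I₀.
Transmitted fraction = 0.1911.

≈ 0.191 I₀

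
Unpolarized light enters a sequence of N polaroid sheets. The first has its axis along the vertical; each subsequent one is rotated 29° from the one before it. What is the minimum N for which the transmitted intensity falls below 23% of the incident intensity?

N = 4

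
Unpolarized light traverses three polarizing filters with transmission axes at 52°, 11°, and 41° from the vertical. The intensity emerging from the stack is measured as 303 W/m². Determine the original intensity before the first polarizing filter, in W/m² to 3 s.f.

Unpolarized light through the first polarizer → I₁ = ½ I₀, now polarized at 52°.
I₂ = I₁ cos²(11° − 52°) = 0.5 I₀ · cos²(41°) = 0.2848 I₀.
I₃ = I₂ cos²(41° − 11°) = 0.2848 I₀ · cos²(30°) = 0.2136 I₀.
So 303 W/m² = 0.2136 I₀, giving I₀ = 303/0.2136 = 1419 W/m².

I₀ ≈ 1420 W/m²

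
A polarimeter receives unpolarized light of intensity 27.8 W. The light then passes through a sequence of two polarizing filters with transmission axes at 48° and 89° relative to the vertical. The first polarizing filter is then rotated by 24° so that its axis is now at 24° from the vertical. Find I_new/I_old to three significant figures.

Before rotation:
Unpolarized light through the first polarizer → I₁ = ½ I₀, now polarized at 48°.
I₂ = I₁ cos²(89° − 48°) = 0.5 I₀ · cos²(41°) = 0.2848 I₀.
After rotation:
Unpolarized light through the first polarizer → I₁ = ½ I₀, now polarized at 24°.
I₂ = I₁ cos²(89° − 24°) = 0.5 I₀ · cos²(65°) = 0.0893 I₀.
Ratio = 0.0893 / 0.2848 = 0.3136.

I_new/I_old ≈ 0.314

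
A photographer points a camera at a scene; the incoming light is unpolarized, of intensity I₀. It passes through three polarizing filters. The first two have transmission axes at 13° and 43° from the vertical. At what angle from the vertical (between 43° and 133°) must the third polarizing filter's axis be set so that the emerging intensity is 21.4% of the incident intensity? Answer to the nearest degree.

θ ≈ 84°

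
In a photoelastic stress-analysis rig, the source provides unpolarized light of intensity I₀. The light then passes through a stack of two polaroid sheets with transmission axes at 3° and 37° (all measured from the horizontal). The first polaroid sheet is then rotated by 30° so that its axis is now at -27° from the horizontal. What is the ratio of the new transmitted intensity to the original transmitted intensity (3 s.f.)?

I_new/I_old ≈ 0.280

Before rotation:
Unpolarized light through the first polarizer → I₁ = ½ I₀, now polarized at 3°.
I₂ = I₁ cos²(37° − 3°) = 0.5 I₀ · cos²(34°) = 0.3437 I₀.
After rotation:
Unpolarized light through the first polarizer → I₁ = ½ I₀, now polarized at -27°.
I₂ = I₁ cos²(37° + 27°) = 0.5 I₀ · cos²(64°) = 0.09608 I₀.
Ratio = 0.09608 / 0.3437 = 0.2796.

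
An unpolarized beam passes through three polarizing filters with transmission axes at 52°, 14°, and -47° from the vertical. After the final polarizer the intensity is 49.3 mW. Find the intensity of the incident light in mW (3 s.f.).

Unpolarized light through the first polarizer → I₁ = ½ I₀, now polarized at 52°.
I₂ = I₁ cos²(14° − 52°) = 0.5 I₀ · cos²(38°) = 0.3105 I₀.
I₃ = I₂ cos²(-47° − 14°) = 0.3105 I₀ · cos²(61°) = 0.07298 I₀.
So 49.3 mW = 0.07298 I₀, giving I₀ = 49.3/0.07298 = 675.6 mW.

I₀ ≈ 676 mW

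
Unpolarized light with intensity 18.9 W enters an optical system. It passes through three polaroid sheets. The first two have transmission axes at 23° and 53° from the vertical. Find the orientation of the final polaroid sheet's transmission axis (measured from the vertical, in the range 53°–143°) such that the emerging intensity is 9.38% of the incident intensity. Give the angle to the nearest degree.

Unpolarized light through the first polarizer → I₁ = ½ I₀, now polarized at 23°.
I₂ = I₁ cos²(53° − 23°) = 0.5 I₀ · cos²(30°) = 0.375 I₀.
Need I₃/I₀ = 0.0938, so cos²(θ − 53°) = 0.0938 / 0.375 = 0.2501.
θ − 53° = arccos(√0.2501) = 60.0°, giving θ ≈ 53 + 60.0 = 113.0°.

θ ≈ 113°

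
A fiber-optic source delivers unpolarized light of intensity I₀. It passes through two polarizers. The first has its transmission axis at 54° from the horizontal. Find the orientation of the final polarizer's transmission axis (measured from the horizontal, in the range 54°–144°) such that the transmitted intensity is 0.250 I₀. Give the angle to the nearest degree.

Unpolarized light through the first polarizer → I₁ = ½ I₀, now polarized at 54°.
Need I₂/I₀ = 0.25, so cos²(θ − 54°) = 0.25 / 0.5 = 0.5.
θ − 54° = arccos(√0.5) = 45.0°, giving θ ≈ 54 + 45.0 = 99.0°.

θ ≈ 99°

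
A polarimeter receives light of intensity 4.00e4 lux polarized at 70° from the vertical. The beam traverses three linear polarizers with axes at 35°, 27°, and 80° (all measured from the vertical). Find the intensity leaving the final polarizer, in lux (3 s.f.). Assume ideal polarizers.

By Malus's law, I₁ = 4.00e4 lux · cos²(35°) = 2.684e+04 lux.
I₂ = I₁ · cos²(8°) = 2.684e+04 · 0.9806 = 2.632e+04 lux.
I₃ = I₂ · cos²(53°) = 2.632e+04 · 0.3622 = 9533 lux.

I ≈ 9530 lux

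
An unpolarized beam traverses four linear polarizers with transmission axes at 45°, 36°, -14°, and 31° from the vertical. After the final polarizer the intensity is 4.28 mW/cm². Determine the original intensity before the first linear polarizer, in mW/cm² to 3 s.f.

Unpolarized light through the first polarizer → I₁ = ½ I₀, now polarized at 45°.
I₂ = I₁ cos²(36° − 45°) = 0.5 I₀ · cos²(9°) = 0.4878 I₀.
I₃ = I₂ cos²(-14° − 36°) = 0.4878 I₀ · cos²(50°) = 0.2015 I₀.
I₄ = I₃ cos²(31° + 14°) = 0.2015 I₀ · cos²(45°) = 0.1008 I₀.
So 4.28 mW/cm² = 0.1008 I₀, giving I₀ = 4.28/0.1008 = 42.47 mW/cm².

I₀ ≈ 42.5 mW/cm²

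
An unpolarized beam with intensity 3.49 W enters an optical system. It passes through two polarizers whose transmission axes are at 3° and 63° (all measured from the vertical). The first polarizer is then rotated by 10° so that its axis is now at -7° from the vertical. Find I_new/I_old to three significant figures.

I_new/I_old ≈ 0.468

Before rotation:
Unpolarized light through the first polarizer → I₁ = ½ I₀, now polarized at 3°.
I₂ = I₁ cos²(63° − 3°) = 0.5 I₀ · cos²(60°) = 0.125 I₀.
After rotation:
Unpolarized light through the first polarizer → I₁ = ½ I₀, now polarized at -7°.
I₂ = I₁ cos²(63° + 7°) = 0.5 I₀ · cos²(70°) = 0.05849 I₀.
Ratio = 0.05849 / 0.125 = 0.4679.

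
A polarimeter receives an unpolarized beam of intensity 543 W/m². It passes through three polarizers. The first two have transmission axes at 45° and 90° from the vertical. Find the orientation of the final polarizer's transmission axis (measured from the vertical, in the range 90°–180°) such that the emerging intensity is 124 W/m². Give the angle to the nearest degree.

Unpolarized light through the first polarizer → I₁ = ½ I₀, now polarized at 45°.
I₂ = I₁ cos²(90° − 45°) = 0.5 I₀ · cos²(45°) = 0.25 I₀.
Target fraction: 124 / 543 W/m² = 0.2284 of I₀.
Need I₃/I₀ = 0.2284, so cos²(θ − 90°) = 0.2284 / 0.25 = 0.9134.
θ − 90° = arccos(√0.9134) = 17.1°, giving θ ≈ 90 + 17.1 = 107.1°.

θ ≈ 107°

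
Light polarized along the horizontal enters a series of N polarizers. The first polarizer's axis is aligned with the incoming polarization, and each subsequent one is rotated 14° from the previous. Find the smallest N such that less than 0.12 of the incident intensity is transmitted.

First polarizer is aligned with the polarization: full transmission.
Each further stage multiplies by cos²(14°) = 0.9415.
After N polarizers: T = 0.9415^(N−1). Require T < 0.12 ⇒ N−1 > ln(0.12)/ln(0.9415) = 35.16, so N−1 ≥ 36 and N = 37.
Check: N=37 gives T = 0.1141 < 0.12; N=36 gives T = 0.1211.

N = 37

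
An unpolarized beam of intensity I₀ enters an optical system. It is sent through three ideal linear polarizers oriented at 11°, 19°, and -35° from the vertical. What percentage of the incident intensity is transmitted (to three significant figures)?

≈ 16.9%

Unpolarized light through the first polarizer → I₁ = ½ I₀, now polarized at 11°.
I₂ = I₁ cos²(19° − 11°) = 0.5 I₀ · cos²(8°) = 0.4903 I₀.
I₃ = I₂ cos²(-35° − 19°) = 0.4903 I₀ · cos²(54°) = 0.1694 I₀.
That is 16.94% of the incident intensity.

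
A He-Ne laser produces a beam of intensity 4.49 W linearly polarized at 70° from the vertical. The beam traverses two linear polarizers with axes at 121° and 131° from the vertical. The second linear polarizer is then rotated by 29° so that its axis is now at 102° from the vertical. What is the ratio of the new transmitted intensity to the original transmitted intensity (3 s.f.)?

I_new/I_old ≈ 0.922

Before rotation:
I₁ = I₀ cos²(121° − 70°) = I₀ cos²(51°) = 0.396 I₀.
I₂ = I₁ cos²(131° − 121°) = 0.396 I₀ · cos²(10°) = 0.3841 I₀.
After rotation:
I₁ = I₀ cos²(121° − 70°) = I₀ cos²(51°) = 0.396 I₀.
I₂ = I₁ cos²(102° − 121°) = 0.396 I₀ · cos²(19°) = 0.3541 I₀.
Ratio = 0.3541 / 0.3841 = 0.9218.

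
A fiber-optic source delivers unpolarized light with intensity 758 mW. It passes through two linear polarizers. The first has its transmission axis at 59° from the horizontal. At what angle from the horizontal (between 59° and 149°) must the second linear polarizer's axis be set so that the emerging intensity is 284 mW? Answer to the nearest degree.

θ ≈ 89°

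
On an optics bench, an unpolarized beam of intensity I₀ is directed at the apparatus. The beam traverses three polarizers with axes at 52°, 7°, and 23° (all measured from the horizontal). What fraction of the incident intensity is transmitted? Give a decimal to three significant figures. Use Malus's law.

Unpolarized light through the first polarizer → I₁ = ½ I₀, now polarized at 52°.
I₂ = I₁ cos²(7° − 52°) = 0.5 I₀ · cos²(45°) = 0.25 I₀.
I₃ = I₂ cos²(23° − 7°) = 0.25 I₀ · cos²(16°) = 0.231 I₀.
Transmitted fraction = 0.231.

≈ 0.231 I₀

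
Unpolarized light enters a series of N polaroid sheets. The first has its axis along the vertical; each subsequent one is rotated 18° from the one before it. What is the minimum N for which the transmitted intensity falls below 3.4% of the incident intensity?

First polarizer halves the unpolarized light: factor 1/2.
Each further stage multiplies by cos²(18°) = 0.9045.
After N polarizers: T = 0.5·0.9045^(N−1). Require T < 0.034 ⇒ N−1 > ln(0.034/0.5)/ln(0.9045) = 26.79, so N−1 ≥ 27 and N = 28.
Check: N=28 gives T = 0.03327 < 0.034; N=27 gives T = 0.03679.

N = 28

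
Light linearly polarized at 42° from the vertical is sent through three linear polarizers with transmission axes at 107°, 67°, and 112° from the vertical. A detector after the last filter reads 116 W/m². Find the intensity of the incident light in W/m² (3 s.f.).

I₁ = I₀ cos²(107° − 42°) = I₀ cos²(65°) = 0.1786 I₀.
I₂ = I₁ cos²(67° − 107°) = 0.1786 I₀ · cos²(40°) = 0.1048 I₀.
I₃ = I₂ cos²(112° − 67°) = 0.1048 I₀ · cos²(45°) = 0.05241 I₀.
So 116 W/m² = 0.05241 I₀, giving I₀ = 116/0.05241 = 2214 W/m².

I₀ ≈ 2210 W/m²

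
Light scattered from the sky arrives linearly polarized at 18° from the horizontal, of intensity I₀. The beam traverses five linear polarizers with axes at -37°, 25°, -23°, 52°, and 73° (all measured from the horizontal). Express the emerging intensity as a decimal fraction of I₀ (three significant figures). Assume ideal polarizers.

I₁ = I₀ cos²(-37° − 18°) = I₀ cos²(55°) = 0.329 I₀.
I₂ = I₁ cos²(25° + 37°) = 0.329 I₀ · cos²(62°) = 0.07251 I₀.
I₃ = I₂ cos²(-23° − 25°) = 0.07251 I₀ · cos²(48°) = 0.03247 I₀.
I₄ = I₃ cos²(52° + 23°) = 0.03247 I₀ · cos²(75°) = 0.002175 I₀.
I₅ = I₄ cos²(73° − 52°) = 0.002175 I₀ · cos²(21°) = 0.001895 I₀.
Transmitted fraction = 0.001895.

≈ 0.00190 I₀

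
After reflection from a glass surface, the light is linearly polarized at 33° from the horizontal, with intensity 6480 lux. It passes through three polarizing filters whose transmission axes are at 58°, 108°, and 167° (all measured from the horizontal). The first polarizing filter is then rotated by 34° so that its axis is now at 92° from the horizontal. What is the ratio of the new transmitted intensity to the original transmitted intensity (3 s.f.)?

I_new/I_old ≈ 0.722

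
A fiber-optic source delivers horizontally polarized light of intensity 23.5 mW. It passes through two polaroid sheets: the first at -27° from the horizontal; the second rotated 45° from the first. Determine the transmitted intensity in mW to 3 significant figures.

I ≈ 9.33 mW

I₁ = 23.5 mW · cos²(27°) = 18.66 mW.
I₂ = I₁ · cos²(45°) = 18.66 · 0.5 = 9.328 mW.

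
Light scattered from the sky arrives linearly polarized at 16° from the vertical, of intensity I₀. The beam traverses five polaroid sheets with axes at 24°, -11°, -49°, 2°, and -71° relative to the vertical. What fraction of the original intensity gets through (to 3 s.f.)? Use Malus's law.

By Malus's law, I₁ = I₀ cos²(24° − 16°) = I₀ cos²(8°) = 0.9806 I₀.
I₂ = I₁ cos²(-11° − 24°) = 0.9806 I₀ · cos²(35°) = 0.658 I₀.
I₃ = I₂ cos²(-49° + 11°) = 0.658 I₀ · cos²(38°) = 0.4086 I₀.
I₄ = I₃ cos²(2° + 49°) = 0.4086 I₀ · cos²(51°) = 0.1618 I₀.
I₅ = I₄ cos²(-71° − 2°) = 0.1618 I₀ · cos²(73°) = 0.01383 I₀.
Transmitted fraction = 0.01383.

≈ 0.0138 I₀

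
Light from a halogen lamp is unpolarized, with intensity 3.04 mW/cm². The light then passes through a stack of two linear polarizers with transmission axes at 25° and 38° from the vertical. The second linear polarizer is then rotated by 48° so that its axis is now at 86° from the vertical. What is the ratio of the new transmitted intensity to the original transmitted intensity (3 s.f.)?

Before rotation:
Unpolarized light through the first polarizer → I₁ = ½ I₀, now polarized at 25°.
I₂ = I₁ cos²(38° − 25°) = 0.5 I₀ · cos²(13°) = 0.4747 I₀.
After rotation:
Unpolarized light through the first polarizer → I₁ = ½ I₀, now polarized at 25°.
I₂ = I₁ cos²(86° − 25°) = 0.5 I₀ · cos²(61°) = 0.1175 I₀.
Ratio = 0.1175 / 0.4747 = 0.2476.

I_new/I_old ≈ 0.248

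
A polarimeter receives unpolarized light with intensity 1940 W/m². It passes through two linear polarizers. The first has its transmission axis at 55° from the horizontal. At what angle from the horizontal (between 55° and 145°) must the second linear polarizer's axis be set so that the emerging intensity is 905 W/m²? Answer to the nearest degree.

θ ≈ 70°

Unpolarized light through the first polarizer → I₁ = ½ I₀, now polarized at 55°.
Target fraction: 905 / 1940 W/m² = 0.4665 of I₀.
Need I₂/I₀ = 0.4665, so cos²(θ − 55°) = 0.4665 / 0.5 = 0.933.
θ − 55° = arccos(√0.933) = 15.0°, giving θ ≈ 55 + 15.0 = 70.0°.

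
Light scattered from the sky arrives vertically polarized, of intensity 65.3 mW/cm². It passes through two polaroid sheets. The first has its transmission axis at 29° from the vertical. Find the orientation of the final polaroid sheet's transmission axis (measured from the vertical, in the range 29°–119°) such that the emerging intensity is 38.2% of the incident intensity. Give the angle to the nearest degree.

I₁ = I₀ cos²(29° − 0°) = I₀ cos²(29°) = 0.765 I₀.
Need I₂/I₀ = 0.382, so cos²(θ − 29°) = 0.382 / 0.765 = 0.4994.
θ − 29° = arccos(√0.4994) = 45.0°, giving θ ≈ 29 + 45.0 = 74.0°.

θ ≈ 74°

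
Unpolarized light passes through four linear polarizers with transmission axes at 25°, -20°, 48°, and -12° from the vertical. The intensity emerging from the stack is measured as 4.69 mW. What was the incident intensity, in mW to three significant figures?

Unpolarized light through the first polarizer → I₁ = ½ I₀, now polarized at 25°.
I₂ = I₁ cos²(-20° − 25°) = 0.5 I₀ · cos²(45°) = 0.25 I₀.
I₃ = I₂ cos²(48° + 20°) = 0.25 I₀ · cos²(68°) = 0.03508 I₀.
I₄ = I₃ cos²(-12° − 48°) = 0.03508 I₀ · cos²(60°) = 0.008771 I₀.
So 4.69 mW = 0.008771 I₀, giving I₀ = 4.69/0.008771 = 534.7 mW.

I₀ ≈ 535 mW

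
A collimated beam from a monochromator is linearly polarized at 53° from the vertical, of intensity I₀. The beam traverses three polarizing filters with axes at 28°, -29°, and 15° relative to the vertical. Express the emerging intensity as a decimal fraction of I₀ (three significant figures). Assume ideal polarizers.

≈ 0.126 I₀

By Malus's law, I₁ = I₀ cos²(28° − 53°) = I₀ cos²(25°) = 0.8214 I₀.
I₂ = I₁ cos²(-29° − 28°) = 0.8214 I₀ · cos²(57°) = 0.2437 I₀.
I₃ = I₂ cos²(15° + 29°) = 0.2437 I₀ · cos²(44°) = 0.1261 I₀.
Transmitted fraction = 0.1261.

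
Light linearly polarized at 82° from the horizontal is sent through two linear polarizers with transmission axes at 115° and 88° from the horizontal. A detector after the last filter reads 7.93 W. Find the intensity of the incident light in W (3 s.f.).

I₀ ≈ 14.2 W

I₁ = I₀ cos²(115° − 82°) = I₀ cos²(33°) = 0.7034 I₀.
I₂ = I₁ cos²(88° − 115°) = 0.7034 I₀ · cos²(27°) = 0.5584 I₀.
So 7.93 W = 0.5584 I₀, giving I₀ = 7.93/0.5584 = 14.2 W.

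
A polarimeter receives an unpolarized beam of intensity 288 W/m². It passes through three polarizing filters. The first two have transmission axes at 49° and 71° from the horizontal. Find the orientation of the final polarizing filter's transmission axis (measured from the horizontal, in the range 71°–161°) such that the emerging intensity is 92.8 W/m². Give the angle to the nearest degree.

θ ≈ 101°

Unpolarized light through the first polarizer → I₁ = ½ I₀, now polarized at 49°.
I₂ = I₁ cos²(71° − 49°) = 0.5 I₀ · cos²(22°) = 0.4298 I₀.
Target fraction: 92.8 / 288 W/m² = 0.3222 of I₀.
Need I₃/I₀ = 0.3222, so cos²(θ − 71°) = 0.3222 / 0.4298 = 0.7496.
θ − 71° = arccos(√0.7496) = 30.0°, giving θ ≈ 71 + 30.0 = 101.0°.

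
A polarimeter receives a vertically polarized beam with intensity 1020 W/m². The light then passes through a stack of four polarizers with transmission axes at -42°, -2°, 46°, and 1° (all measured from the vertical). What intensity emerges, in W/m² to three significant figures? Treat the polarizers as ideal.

By Malus's law, I₁ = 1020 W/m² · cos²(42°) = 563.3 W/m².
I₂ = I₁ · cos²(40°) = 563.3 · 0.5868 = 330.6 W/m².
I₃ = I₂ · cos²(48°) = 330.6 · 0.4477 = 148 W/m².
I₄ = I₃ · cos²(45°) = 148 · 0.5 = 74 W/m².

I ≈ 74.0 W/m²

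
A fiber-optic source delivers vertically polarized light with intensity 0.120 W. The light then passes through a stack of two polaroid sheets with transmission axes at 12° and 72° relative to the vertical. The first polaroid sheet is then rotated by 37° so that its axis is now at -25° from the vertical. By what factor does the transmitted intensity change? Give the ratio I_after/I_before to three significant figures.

I_new/I_old ≈ 0.0510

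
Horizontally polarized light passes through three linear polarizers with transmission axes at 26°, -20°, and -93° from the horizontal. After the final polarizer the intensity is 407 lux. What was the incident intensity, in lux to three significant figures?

By Malus's law, I₁ = I₀ cos²(26° − 0°) = I₀ cos²(26°) = 0.8078 I₀.
I₂ = I₁ cos²(-20° − 26°) = 0.8078 I₀ · cos²(46°) = 0.3898 I₀.
I₃ = I₂ cos²(-93° + 20°) = 0.3898 I₀ · cos²(73°) = 0.03332 I₀.
So 407 lux = 0.03332 I₀, giving I₀ = 407/0.03332 = 1.221e+04 lux.

I₀ ≈ 1.22e4 lux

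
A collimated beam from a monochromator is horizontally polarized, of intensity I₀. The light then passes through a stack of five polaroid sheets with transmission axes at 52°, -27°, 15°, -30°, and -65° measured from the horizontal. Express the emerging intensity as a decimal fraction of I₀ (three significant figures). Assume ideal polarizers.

≈ 0.00256 I₀

By Malus's law, I₁ = I₀ cos²(52° − 0°) = I₀ cos²(52°) = 0.379 I₀.
I₂ = I₁ cos²(-27° − 52°) = 0.379 I₀ · cos²(79°) = 0.0138 I₀.
I₃ = I₂ cos²(15° + 27°) = 0.0138 I₀ · cos²(42°) = 0.007621 I₀.
I₄ = I₃ cos²(-30° − 15°) = 0.007621 I₀ · cos²(45°) = 0.003811 I₀.
I₅ = I₄ cos²(-65° + 30°) = 0.003811 I₀ · cos²(35°) = 0.002557 I₀.
Transmitted fraction = 0.002557.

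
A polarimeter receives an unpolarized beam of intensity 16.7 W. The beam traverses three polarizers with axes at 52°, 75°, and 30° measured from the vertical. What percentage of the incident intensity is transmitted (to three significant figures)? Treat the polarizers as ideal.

Unpolarized light through the first polarizer → I₁ = 16.7 W/2 = 8.35 W, polarized at 52°.
I₂ = I₁ · cos²(23°) = 8.35 · 0.8473 = 7.075 W.
I₃ = I₂ · cos²(45°) = 7.075 · 0.5 = 3.538 W.
That is 21.18% of the incident intensity.

≈ 21.2%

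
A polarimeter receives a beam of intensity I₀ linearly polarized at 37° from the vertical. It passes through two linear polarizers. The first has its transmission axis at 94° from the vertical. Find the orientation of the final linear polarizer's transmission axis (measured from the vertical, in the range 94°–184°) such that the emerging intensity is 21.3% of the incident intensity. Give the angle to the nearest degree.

By Malus's law, I₁ = I₀ cos²(94° − 37°) = I₀ cos²(57°) = 0.2966 I₀.
Need I₂/I₀ = 0.213, so cos²(θ − 94°) = 0.213 / 0.2966 = 0.7181.
θ − 94° = arccos(√0.7181) = 32.1°, giving θ ≈ 94 + 32.1 = 126.1°.

θ ≈ 126°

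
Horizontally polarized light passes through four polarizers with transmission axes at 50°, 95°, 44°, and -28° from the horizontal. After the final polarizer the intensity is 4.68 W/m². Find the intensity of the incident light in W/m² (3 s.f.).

By Malus's law, I₁ = I₀ cos²(50° − 0°) = I₀ cos²(50°) = 0.4132 I₀.
I₂ = I₁ cos²(95° − 50°) = 0.4132 I₀ · cos²(45°) = 0.2066 I₀.
I₃ = I₂ cos²(44° − 95°) = 0.2066 I₀ · cos²(51°) = 0.08182 I₀.
I₄ = I₃ cos²(-28° − 44°) = 0.08182 I₀ · cos²(72°) = 0.007813 I₀.
So 4.68 W/m² = 0.007813 I₀, giving I₀ = 4.68/0.007813 = 599 W/m².

I₀ ≈ 599 W/m²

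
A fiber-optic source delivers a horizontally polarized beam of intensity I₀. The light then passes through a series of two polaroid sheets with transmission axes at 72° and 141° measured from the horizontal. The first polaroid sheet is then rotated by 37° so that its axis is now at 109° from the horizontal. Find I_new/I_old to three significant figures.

I_new/I_old ≈ 6.22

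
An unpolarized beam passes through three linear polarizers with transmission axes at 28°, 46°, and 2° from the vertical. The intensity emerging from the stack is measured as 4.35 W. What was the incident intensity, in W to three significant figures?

Unpolarized light through the first polarizer → I₁ = ½ I₀, now polarized at 28°.
I₂ = I₁ cos²(46° − 28°) = 0.5 I₀ · cos²(18°) = 0.4523 I₀.
I₃ = I₂ cos²(2° − 46°) = 0.4523 I₀ · cos²(44°) = 0.234 I₀.
So 4.35 W = 0.234 I₀, giving I₀ = 4.35/0.234 = 18.59 W.

I₀ ≈ 18.6 W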